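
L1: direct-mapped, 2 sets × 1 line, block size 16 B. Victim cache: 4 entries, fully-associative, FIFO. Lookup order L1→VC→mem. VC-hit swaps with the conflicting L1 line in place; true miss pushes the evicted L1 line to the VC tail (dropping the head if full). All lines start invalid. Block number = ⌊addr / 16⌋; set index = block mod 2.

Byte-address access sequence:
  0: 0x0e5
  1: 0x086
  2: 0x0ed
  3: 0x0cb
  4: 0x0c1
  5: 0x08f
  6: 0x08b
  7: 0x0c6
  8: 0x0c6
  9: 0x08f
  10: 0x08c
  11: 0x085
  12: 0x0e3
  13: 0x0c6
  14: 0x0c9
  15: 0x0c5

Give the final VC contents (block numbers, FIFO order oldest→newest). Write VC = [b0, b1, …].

VC = [14, 8]

  [0] addr=0xe5 blk=14 s=0: MISS | VC []
  [1] addr=0x86 blk=8 s=0: MISS | VC [14]
  [2] addr=0xed blk=14 s=0: VC-HIT | VC [8]
  [3] addr=0xcb blk=12 s=0: MISS | VC [8, 14]
  [4] addr=0xc1 blk=12 s=0: L1-HIT | VC [8, 14]
  [5] addr=0x8f blk=8 s=0: VC-HIT | VC [12, 14]
  [6] addr=0x8b blk=8 s=0: L1-HIT | VC [12, 14]
  [7] addr=0xc6 blk=12 s=0: VC-HIT | VC [8, 14]
  [8] addr=0xc6 blk=12 s=0: L1-HIT | VC [8, 14]
  [9] addr=0x8f blk=8 s=0: VC-HIT | VC [12, 14]
  [10] addr=0x8c blk=8 s=0: L1-HIT | VC [12, 14]
  [11] addr=0x85 blk=8 s=0: L1-HIT | VC [12, 14]
  [12] addr=0xe3 blk=14 s=0: VC-HIT | VC [12, 8]
  [13] addr=0xc6 blk=12 s=0: VC-HIT | VC [14, 8]
  [14] addr=0xc9 blk=12 s=0: L1-HIT | VC [14, 8]
  [15] addr=0xc5 blk=12 s=0: L1-HIT | VC [14, 8]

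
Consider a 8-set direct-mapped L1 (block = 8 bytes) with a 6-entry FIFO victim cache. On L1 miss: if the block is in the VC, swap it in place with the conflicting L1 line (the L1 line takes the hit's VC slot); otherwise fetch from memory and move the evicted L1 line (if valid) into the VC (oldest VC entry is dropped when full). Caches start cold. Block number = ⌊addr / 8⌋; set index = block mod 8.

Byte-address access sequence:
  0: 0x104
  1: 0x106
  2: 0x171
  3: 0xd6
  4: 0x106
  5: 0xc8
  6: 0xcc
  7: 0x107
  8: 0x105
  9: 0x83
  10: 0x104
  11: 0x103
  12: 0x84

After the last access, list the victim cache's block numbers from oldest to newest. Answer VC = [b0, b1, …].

0: 0x104 (blk 32, set 0) → MISS  vc=[]
1: 0x106 (blk 32, set 0) → L1-HIT  vc=[]
2: 0x171 (blk 46, set 6) → MISS  vc=[]
3: 0xd6 (blk 26, set 2) → MISS  vc=[]
4: 0x106 (blk 32, set 0) → L1-HIT  vc=[]
5: 0xc8 (blk 25, set 1) → MISS  vc=[]
6: 0xcc (blk 25, set 1) → L1-HIT  vc=[]
7: 0x107 (blk 32, set 0) → L1-HIT  vc=[]
8: 0x105 (blk 32, set 0) → L1-HIT  vc=[]
9: 0x83 (blk 16, set 0) → MISS  vc=[32]
10: 0x104 (blk 32, set 0) → VC-HIT  vc=[16]
11: 0x103 (blk 32, set 0) → L1-HIT  vc=[16]
12: 0x84 (blk 16, set 0) → VC-HIT  vc=[32]

VC = [32]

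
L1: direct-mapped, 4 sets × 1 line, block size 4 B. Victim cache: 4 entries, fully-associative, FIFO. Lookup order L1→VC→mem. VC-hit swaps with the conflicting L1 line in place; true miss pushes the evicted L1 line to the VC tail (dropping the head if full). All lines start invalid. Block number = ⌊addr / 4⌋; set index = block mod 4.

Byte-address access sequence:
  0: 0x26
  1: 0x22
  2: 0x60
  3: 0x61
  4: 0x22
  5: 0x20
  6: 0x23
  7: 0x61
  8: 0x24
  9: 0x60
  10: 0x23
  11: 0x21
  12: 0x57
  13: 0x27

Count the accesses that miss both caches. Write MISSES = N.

MISSES = 4

#0 0x26→b9/s1 MISS; vc=[]
#1 0x22→b8/s0 MISS; vc=[]
#2 0x60→b24/s0 MISS; vc=[8]
#3 0x61→b24/s0 L1-HIT; vc=[8]
#4 0x22→b8/s0 VC-HIT; vc=[24]
#5 0x20→b8/s0 L1-HIT; vc=[24]
#6 0x23→b8/s0 L1-HIT; vc=[24]
#7 0x61→b24/s0 VC-HIT; vc=[8]
#8 0x24→b9/s1 L1-HIT; vc=[8]
#9 0x60→b24/s0 L1-HIT; vc=[8]
#10 0x23→b8/s0 VC-HIT; vc=[24]
#11 0x21→b8/s0 L1-HIT; vc=[24]
#12 0x57→b21/s1 MISS; vc=[24,9]
#13 0x27→b9/s1 VC-HIT; vc=[24,21]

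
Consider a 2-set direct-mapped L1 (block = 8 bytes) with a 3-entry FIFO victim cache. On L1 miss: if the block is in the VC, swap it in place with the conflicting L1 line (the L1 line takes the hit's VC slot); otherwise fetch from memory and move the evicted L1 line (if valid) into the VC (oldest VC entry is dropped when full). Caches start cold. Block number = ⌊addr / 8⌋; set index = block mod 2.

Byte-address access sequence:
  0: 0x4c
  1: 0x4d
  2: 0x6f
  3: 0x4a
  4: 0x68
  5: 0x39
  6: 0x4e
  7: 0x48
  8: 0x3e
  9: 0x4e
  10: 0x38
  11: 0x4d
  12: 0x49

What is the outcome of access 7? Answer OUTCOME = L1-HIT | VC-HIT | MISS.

0: 0x4c (blk 9, set 1) → MISS  vc=[]
1: 0x4d (blk 9, set 1) → L1-HIT  vc=[]
2: 0x6f (blk 13, set 1) → MISS  vc=[9]
3: 0x4a (blk 9, set 1) → VC-HIT  vc=[13]
4: 0x68 (blk 13, set 1) → VC-HIT  vc=[9]
5: 0x39 (blk 7, set 1) → MISS  vc=[9, 13]
6: 0x4e (blk 9, set 1) → VC-HIT  vc=[7, 13]
7: 0x48 (blk 9, set 1) → L1-HIT  vc=[7, 13]
8: 0x3e (blk 7, set 1) → VC-HIT  vc=[9, 13]
9: 0x4e (blk 9, set 1) → VC-HIT  vc=[7, 13]
10: 0x38 (blk 7, set 1) → VC-HIT  vc=[9, 13]
11: 0x4d (blk 9, set 1) → VC-HIT  vc=[7, 13]
12: 0x49 (blk 9, set 1) → L1-HIT  vc=[7, 13]

OUTCOME = L1-HIT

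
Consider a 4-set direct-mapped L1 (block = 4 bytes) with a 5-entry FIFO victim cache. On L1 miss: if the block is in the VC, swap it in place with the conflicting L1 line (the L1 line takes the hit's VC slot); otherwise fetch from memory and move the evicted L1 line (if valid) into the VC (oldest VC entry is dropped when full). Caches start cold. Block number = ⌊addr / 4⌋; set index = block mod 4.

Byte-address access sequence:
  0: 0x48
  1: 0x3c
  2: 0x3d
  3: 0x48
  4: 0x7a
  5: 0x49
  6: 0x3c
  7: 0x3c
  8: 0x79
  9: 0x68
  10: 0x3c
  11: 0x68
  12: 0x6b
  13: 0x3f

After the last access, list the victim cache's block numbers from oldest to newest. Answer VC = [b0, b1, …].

  [0] addr=0x48 blk=18 s=2: MISS | VC []
  [1] addr=0x3c blk=15 s=3: MISS | VC []
  [2] addr=0x3d blk=15 s=3: L1-HIT | VC []
  [3] addr=0x48 blk=18 s=2: L1-HIT | VC []
  [4] addr=0x7a blk=30 s=2: MISS | VC [18]
  [5] addr=0x49 blk=18 s=2: VC-HIT | VC [30]
  [6] addr=0x3c blk=15 s=3: L1-HIT | VC [30]
  [7] addr=0x3c blk=15 s=3: L1-HIT | VC [30]
  [8] addr=0x79 blk=30 s=2: VC-HIT | VC [18]
  [9] addr=0x68 blk=26 s=2: MISS | VC [18, 30]
  [10] addr=0x3c blk=15 s=3: L1-HIT | VC [18, 30]
  [11] addr=0x68 blk=26 s=2: L1-HIT | VC [18, 30]
  [12] addr=0x6b blk=26 s=2: L1-HIT | VC [18, 30]
  [13] addr=0x3f blk=15 s=3: L1-HIT | VC [18, 30]

VC = [18, 30]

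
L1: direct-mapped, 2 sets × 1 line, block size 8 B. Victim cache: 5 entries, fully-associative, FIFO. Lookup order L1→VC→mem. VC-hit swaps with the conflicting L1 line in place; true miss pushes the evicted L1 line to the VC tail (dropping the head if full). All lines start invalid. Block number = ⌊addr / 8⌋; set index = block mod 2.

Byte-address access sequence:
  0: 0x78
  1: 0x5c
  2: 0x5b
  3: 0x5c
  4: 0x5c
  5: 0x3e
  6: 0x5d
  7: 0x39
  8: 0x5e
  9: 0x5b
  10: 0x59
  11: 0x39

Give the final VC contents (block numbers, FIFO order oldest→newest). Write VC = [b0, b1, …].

#0 0x78→b15/s1 MISS; vc=[]
#1 0x5c→b11/s1 MISS; vc=[15]
#2 0x5b→b11/s1 L1-HIT; vc=[15]
#3 0x5c→b11/s1 L1-HIT; vc=[15]
#4 0x5c→b11/s1 L1-HIT; vc=[15]
#5 0x3e→b7/s1 MISS; vc=[15,11]
#6 0x5d→b11/s1 VC-HIT; vc=[15,7]
#7 0x39→b7/s1 VC-HIT; vc=[15,11]
#8 0x5e→b11/s1 VC-HIT; vc=[15,7]
#9 0x5b→b11/s1 L1-HIT; vc=[15,7]
#10 0x59→b11/s1 L1-HIT; vc=[15,7]
#11 0x39→b7/s1 VC-HIT; vc=[15,11]

VC = [15, 11]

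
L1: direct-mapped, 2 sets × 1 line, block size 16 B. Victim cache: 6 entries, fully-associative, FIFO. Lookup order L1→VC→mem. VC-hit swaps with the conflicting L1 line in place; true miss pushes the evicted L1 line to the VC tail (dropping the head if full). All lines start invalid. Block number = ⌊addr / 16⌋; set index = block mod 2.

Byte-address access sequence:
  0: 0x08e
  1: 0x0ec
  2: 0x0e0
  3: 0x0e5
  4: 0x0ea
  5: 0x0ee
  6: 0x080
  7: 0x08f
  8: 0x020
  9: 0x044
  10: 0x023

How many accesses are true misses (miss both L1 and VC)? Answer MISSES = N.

#0 0x8e→b8/s0 MISS; vc=[]
#1 0xec→b14/s0 MISS; vc=[8]
#2 0xe0→b14/s0 L1-HIT; vc=[8]
#3 0xe5→b14/s0 L1-HIT; vc=[8]
#4 0xea→b14/s0 L1-HIT; vc=[8]
#5 0xee→b14/s0 L1-HIT; vc=[8]
#6 0x80→b8/s0 VC-HIT; vc=[14]
#7 0x8f→b8/s0 L1-HIT; vc=[14]
#8 0x20→b2/s0 MISS; vc=[14,8]
#9 0x44→b4/s0 MISS; vc=[14,8,2]
#10 0x23→b2/s0 VC-HIT; vc=[14,8,4]

MISSES = 4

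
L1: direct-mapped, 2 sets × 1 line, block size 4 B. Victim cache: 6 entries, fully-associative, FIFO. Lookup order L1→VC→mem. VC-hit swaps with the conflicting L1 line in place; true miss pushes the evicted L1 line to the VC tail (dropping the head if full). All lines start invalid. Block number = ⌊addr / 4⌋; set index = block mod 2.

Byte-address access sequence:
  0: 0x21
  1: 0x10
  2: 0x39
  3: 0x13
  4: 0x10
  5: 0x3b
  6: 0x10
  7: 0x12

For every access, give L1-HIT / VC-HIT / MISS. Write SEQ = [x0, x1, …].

  [0] addr=0x21 blk=8 s=0: MISS | VC []
  [1] addr=0x10 blk=4 s=0: MISS | VC [8]
  [2] addr=0x39 blk=14 s=0: MISS | VC [8, 4]
  [3] addr=0x13 blk=4 s=0: VC-HIT | VC [8, 14]
  [4] addr=0x10 blk=4 s=0: L1-HIT | VC [8, 14]
  [5] addr=0x3b blk=14 s=0: VC-HIT | VC [8, 4]
  [6] addr=0x10 blk=4 s=0: VC-HIT | VC [8, 14]
  [7] addr=0x12 blk=4 s=0: L1-HIT | VC [8, 14]

SEQ = [MISS, MISS, MISS, VC-HIT, L1-HIT, VC-HIT, VC-HIT, L1-HIT]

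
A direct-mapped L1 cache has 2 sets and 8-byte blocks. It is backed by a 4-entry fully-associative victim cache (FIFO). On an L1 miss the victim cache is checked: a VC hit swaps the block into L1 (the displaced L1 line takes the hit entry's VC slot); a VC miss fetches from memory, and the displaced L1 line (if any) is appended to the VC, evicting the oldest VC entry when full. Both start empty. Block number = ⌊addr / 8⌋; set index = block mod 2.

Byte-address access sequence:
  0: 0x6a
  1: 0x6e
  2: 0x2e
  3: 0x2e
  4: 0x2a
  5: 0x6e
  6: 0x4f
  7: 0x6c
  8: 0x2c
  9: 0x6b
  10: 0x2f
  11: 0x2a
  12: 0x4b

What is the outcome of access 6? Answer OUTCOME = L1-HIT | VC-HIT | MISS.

OUTCOME = MISS

0: 0x6a (blk 13, set 1) → MISS  vc=[]
1: 0x6e (blk 13, set 1) → L1-HIT  vc=[]
2: 0x2e (blk 5, set 1) → MISS  vc=[13]
3: 0x2e (blk 5, set 1) → L1-HIT  vc=[13]
4: 0x2a (blk 5, set 1) → L1-HIT  vc=[13]
5: 0x6e (blk 13, set 1) → VC-HIT  vc=[5]
6: 0x4f (blk 9, set 1) → MISS  vc=[5, 13]
7: 0x6c (blk 13, set 1) → VC-HIT  vc=[5, 9]
8: 0x2c (blk 5, set 1) → VC-HIT  vc=[13, 9]
9: 0x6b (blk 13, set 1) → VC-HIT  vc=[5, 9]
10: 0x2f (blk 5, set 1) → VC-HIT  vc=[13, 9]
11: 0x2a (blk 5, set 1) → L1-HIT  vc=[13, 9]
12: 0x4b (blk 9, set 1) → VC-HIT  vc=[13, 5]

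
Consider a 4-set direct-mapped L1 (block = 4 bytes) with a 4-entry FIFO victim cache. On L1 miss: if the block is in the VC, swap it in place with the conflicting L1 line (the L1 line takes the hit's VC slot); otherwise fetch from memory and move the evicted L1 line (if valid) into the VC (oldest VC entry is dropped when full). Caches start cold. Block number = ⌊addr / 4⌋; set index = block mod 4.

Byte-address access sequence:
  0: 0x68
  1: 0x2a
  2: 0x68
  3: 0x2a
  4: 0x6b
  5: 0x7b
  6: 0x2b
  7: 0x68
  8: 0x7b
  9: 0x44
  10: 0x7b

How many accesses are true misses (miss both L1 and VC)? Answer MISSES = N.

MISSES = 4

0: 0x68 (blk 26, set 2) → MISS  vc=[]
1: 0x2a (blk 10, set 2) → MISS  vc=[26]
2: 0x68 (blk 26, set 2) → VC-HIT  vc=[10]
3: 0x2a (blk 10, set 2) → VC-HIT  vc=[26]
4: 0x6b (blk 26, set 2) → VC-HIT  vc=[10]
5: 0x7b (blk 30, set 2) → MISS  vc=[10, 26]
6: 0x2b (blk 10, set 2) → VC-HIT  vc=[30, 26]
7: 0x68 (blk 26, set 2) → VC-HIT  vc=[30, 10]
8: 0x7b (blk 30, set 2) → VC-HIT  vc=[26, 10]
9: 0x44 (blk 17, set 1) → MISS  vc=[26, 10]
10: 0x7b (blk 30, set 2) → L1-HIT  vc=[26, 10]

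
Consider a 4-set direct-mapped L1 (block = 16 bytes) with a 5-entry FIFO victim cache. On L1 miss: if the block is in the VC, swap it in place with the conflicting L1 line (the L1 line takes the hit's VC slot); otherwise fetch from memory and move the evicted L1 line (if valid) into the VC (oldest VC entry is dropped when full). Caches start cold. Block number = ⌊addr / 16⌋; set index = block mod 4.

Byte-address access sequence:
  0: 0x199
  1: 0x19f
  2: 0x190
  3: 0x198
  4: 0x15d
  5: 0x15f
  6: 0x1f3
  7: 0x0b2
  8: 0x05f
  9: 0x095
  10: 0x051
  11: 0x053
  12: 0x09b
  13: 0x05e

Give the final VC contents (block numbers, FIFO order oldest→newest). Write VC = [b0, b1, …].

0: 0x199 (blk 25, set 1) → MISS  vc=[]
1: 0x19f (blk 25, set 1) → L1-HIT  vc=[]
2: 0x190 (blk 25, set 1) → L1-HIT  vc=[]
3: 0x198 (blk 25, set 1) → L1-HIT  vc=[]
4: 0x15d (blk 21, set 1) → MISS  vc=[25]
5: 0x15f (blk 21, set 1) → L1-HIT  vc=[25]
6: 0x1f3 (blk 31, set 3) → MISS  vc=[25]
7: 0xb2 (blk 11, set 3) → MISS  vc=[25, 31]
8: 0x5f (blk 5, set 1) → MISS  vc=[25, 31, 21]
9: 0x95 (blk 9, set 1) → MISS  vc=[25, 31, 21, 5]
10: 0x51 (blk 5, set 1) → VC-HIT  vc=[25, 31, 21, 9]
11: 0x53 (blk 5, set 1) → L1-HIT  vc=[25, 31, 21, 9]
12: 0x9b (blk 9, set 1) → VC-HIT  vc=[25, 31, 21, 5]
13: 0x5e (blk 5, set 1) → VC-HIT  vc=[25, 31, 21, 9]

VC = [25, 31, 21, 9]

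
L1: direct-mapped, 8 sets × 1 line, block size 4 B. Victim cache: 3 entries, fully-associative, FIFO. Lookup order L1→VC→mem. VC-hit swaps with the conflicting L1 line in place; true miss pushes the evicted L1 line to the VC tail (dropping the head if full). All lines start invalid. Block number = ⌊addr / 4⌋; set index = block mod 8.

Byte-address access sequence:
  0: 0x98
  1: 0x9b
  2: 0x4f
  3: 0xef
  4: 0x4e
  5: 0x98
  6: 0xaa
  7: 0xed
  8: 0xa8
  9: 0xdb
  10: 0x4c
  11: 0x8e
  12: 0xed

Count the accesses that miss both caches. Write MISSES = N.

MISSES = 6

#0 0x98→b38/s6 MISS; vc=[]
#1 0x9b→b38/s6 L1-HIT; vc=[]
#2 0x4f→b19/s3 MISS; vc=[]
#3 0xef→b59/s3 MISS; vc=[19]
#4 0x4e→b19/s3 VC-HIT; vc=[59]
#5 0x98→b38/s6 L1-HIT; vc=[59]
#6 0xaa→b42/s2 MISS; vc=[59]
#7 0xed→b59/s3 VC-HIT; vc=[19]
#8 0xa8→b42/s2 L1-HIT; vc=[19]
#9 0xdb→b54/s6 MISS; vc=[19,38]
#10 0x4c→b19/s3 VC-HIT; vc=[59,38]
#11 0x8e→b35/s3 MISS; vc=[59,38,19]
#12 0xed→b59/s3 VC-HIT; vc=[35,38,19]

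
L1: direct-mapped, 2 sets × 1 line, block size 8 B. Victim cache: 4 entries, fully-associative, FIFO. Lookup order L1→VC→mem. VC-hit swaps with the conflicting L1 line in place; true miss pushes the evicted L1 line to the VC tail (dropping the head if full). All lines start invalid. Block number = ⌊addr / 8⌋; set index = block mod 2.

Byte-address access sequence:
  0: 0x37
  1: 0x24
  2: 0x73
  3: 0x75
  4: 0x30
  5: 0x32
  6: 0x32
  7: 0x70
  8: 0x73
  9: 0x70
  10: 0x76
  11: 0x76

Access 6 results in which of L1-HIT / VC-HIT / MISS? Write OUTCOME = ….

0: 0x37 (blk 6, set 0) → MISS  vc=[]
1: 0x24 (blk 4, set 0) → MISS  vc=[6]
2: 0x73 (blk 14, set 0) → MISS  vc=[6, 4]
3: 0x75 (blk 14, set 0) → L1-HIT  vc=[6, 4]
4: 0x30 (blk 6, set 0) → VC-HIT  vc=[14, 4]
5: 0x32 (blk 6, set 0) → L1-HIT  vc=[14, 4]
6: 0x32 (blk 6, set 0) → L1-HIT  vc=[14, 4]
7: 0x70 (blk 14, set 0) → VC-HIT  vc=[6, 4]
8: 0x73 (blk 14, set 0) → L1-HIT  vc=[6, 4]
9: 0x70 (blk 14, set 0) → L1-HIT  vc=[6, 4]
10: 0x76 (blk 14, set 0) → L1-HIT  vc=[6, 4]
11: 0x76 (blk 14, set 0) → L1-HIT  vc=[6, 4]

OUTCOME = L1-HIT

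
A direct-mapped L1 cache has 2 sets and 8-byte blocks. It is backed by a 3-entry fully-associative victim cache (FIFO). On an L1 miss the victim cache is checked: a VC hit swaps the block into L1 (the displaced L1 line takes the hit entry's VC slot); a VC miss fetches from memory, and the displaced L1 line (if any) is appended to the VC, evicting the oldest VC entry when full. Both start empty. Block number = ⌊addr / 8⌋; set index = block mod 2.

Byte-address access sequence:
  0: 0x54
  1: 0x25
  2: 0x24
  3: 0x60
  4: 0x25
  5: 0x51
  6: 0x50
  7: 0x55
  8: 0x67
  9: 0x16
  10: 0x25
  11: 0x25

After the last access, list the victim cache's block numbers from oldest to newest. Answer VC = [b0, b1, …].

VC = [2, 10, 12]

0: 0x54 (blk 10, set 0) → MISS  vc=[]
1: 0x25 (blk 4, set 0) → MISS  vc=[10]
2: 0x24 (blk 4, set 0) → L1-HIT  vc=[10]
3: 0x60 (blk 12, set 0) → MISS  vc=[10, 4]
4: 0x25 (blk 4, set 0) → VC-HIT  vc=[10, 12]
5: 0x51 (blk 10, set 0) → VC-HIT  vc=[4, 12]
6: 0x50 (blk 10, set 0) → L1-HIT  vc=[4, 12]
7: 0x55 (blk 10, set 0) → L1-HIT  vc=[4, 12]
8: 0x67 (blk 12, set 0) → VC-HIT  vc=[4, 10]
9: 0x16 (blk 2, set 0) → MISS  vc=[4, 10, 12]
10: 0x25 (blk 4, set 0) → VC-HIT  vc=[2, 10, 12]
11: 0x25 (blk 4, set 0) → L1-HIT  vc=[2, 10, 12]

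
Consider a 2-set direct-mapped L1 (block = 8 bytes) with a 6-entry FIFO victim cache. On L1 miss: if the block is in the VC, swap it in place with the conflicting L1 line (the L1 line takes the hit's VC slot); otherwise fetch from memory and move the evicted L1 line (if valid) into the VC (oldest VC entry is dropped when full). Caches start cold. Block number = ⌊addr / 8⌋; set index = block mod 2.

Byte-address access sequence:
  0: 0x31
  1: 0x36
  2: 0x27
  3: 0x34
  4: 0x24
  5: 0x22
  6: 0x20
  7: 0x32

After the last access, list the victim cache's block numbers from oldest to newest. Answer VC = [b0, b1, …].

VC = [4]

0: 0x31 (blk 6, set 0) → MISS  vc=[]
1: 0x36 (blk 6, set 0) → L1-HIT  vc=[]
2: 0x27 (blk 4, set 0) → MISS  vc=[6]
3: 0x34 (blk 6, set 0) → VC-HIT  vc=[4]
4: 0x24 (blk 4, set 0) → VC-HIT  vc=[6]
5: 0x22 (blk 4, set 0) → L1-HIT  vc=[6]
6: 0x20 (blk 4, set 0) → L1-HIT  vc=[6]
7: 0x32 (blk 6, set 0) → VC-HIT  vc=[4]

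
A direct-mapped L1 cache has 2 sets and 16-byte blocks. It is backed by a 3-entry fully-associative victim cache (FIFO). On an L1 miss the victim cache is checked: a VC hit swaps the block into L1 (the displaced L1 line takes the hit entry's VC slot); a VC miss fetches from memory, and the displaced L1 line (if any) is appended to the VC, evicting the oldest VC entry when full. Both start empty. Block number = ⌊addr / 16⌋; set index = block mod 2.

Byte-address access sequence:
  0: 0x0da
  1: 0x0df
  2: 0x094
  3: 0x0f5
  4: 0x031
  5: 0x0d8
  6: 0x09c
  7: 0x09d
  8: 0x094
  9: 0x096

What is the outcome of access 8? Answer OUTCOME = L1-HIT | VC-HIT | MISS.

OUTCOME = L1-HIT

#0 0xda→b13/s1 MISS; vc=[]
#1 0xdf→b13/s1 L1-HIT; vc=[]
#2 0x94→b9/s1 MISS; vc=[13]
#3 0xf5→b15/s1 MISS; vc=[13,9]
#4 0x31→b3/s1 MISS; vc=[13,9,15]
#5 0xd8→b13/s1 VC-HIT; vc=[3,9,15]
#6 0x9c→b9/s1 VC-HIT; vc=[3,13,15]
#7 0x9d→b9/s1 L1-HIT; vc=[3,13,15]
#8 0x94→b9/s1 L1-HIT; vc=[3,13,15]
#9 0x96→b9/s1 L1-HIT; vc=[3,13,15]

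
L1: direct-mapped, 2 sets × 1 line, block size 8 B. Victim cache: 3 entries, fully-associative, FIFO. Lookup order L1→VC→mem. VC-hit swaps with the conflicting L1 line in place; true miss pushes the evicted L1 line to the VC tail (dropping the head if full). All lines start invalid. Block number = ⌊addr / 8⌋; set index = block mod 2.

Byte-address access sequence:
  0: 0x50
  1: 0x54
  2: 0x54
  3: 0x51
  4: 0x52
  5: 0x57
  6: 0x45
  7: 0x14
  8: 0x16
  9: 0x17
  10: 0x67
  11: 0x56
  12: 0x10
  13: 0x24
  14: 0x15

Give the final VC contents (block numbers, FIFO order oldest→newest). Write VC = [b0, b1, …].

0: 0x50 (blk 10, set 0) → MISS  vc=[]
1: 0x54 (blk 10, set 0) → L1-HIT  vc=[]
2: 0x54 (blk 10, set 0) → L1-HIT  vc=[]
3: 0x51 (blk 10, set 0) → L1-HIT  vc=[]
4: 0x52 (blk 10, set 0) → L1-HIT  vc=[]
5: 0x57 (blk 10, set 0) → L1-HIT  vc=[]
6: 0x45 (blk 8, set 0) → MISS  vc=[10]
7: 0x14 (blk 2, set 0) → MISS  vc=[10, 8]
8: 0x16 (blk 2, set 0) → L1-HIT  vc=[10, 8]
9: 0x17 (blk 2, set 0) → L1-HIT  vc=[10, 8]
10: 0x67 (blk 12, set 0) → MISS  vc=[10, 8, 2]
11: 0x56 (blk 10, set 0) → VC-HIT  vc=[12, 8, 2]
12: 0x10 (blk 2, set 0) → VC-HIT  vc=[12, 8, 10]
13: 0x24 (blk 4, set 0) → MISS  vc=[8, 10, 2]
14: 0x15 (blk 2, set 0) → VC-HIT  vc=[8, 10, 4]

VC = [8, 10, 4]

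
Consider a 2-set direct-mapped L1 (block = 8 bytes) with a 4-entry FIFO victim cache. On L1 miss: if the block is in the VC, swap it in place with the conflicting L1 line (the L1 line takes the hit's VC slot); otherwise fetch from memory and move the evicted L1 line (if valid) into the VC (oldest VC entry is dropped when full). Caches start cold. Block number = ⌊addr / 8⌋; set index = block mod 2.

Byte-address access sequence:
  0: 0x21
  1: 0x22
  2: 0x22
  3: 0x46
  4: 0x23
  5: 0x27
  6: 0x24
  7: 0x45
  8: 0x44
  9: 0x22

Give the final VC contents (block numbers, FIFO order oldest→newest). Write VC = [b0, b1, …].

#0 0x21→b4/s0 MISS; vc=[]
#1 0x22→b4/s0 L1-HIT; vc=[]
#2 0x22→b4/s0 L1-HIT; vc=[]
#3 0x46→b8/s0 MISS; vc=[4]
#4 0x23→b4/s0 VC-HIT; vc=[8]
#5 0x27→b4/s0 L1-HIT; vc=[8]
#6 0x24→b4/s0 L1-HIT; vc=[8]
#7 0x45→b8/s0 VC-HIT; vc=[4]
#8 0x44→b8/s0 L1-HIT; vc=[4]
#9 0x22→b4/s0 VC-HIT; vc=[8]

VC = [8]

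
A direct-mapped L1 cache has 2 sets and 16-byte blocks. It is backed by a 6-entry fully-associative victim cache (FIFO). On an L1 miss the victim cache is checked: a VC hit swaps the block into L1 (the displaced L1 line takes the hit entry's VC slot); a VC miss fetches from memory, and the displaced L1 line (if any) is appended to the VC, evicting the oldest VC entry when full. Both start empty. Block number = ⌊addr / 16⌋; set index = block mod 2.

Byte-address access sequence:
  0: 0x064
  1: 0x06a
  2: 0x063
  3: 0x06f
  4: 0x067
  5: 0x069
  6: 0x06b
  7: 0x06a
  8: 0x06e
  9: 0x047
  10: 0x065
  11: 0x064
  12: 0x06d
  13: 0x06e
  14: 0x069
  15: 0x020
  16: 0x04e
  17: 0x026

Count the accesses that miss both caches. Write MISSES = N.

MISSES = 3

  [0] addr=0x64 blk=6 s=0: MISS | VC []
  [1] addr=0x6a blk=6 s=0: L1-HIT | VC []
  [2] addr=0x63 blk=6 s=0: L1-HIT | VC []
  [3] addr=0x6f blk=6 s=0: L1-HIT | VC []
  [4] addr=0x67 blk=6 s=0: L1-HIT | VC []
  [5] addr=0x69 blk=6 s=0: L1-HIT | VC []
  [6] addr=0x6b blk=6 s=0: L1-HIT | VC []
  [7] addr=0x6a blk=6 s=0: L1-HIT | VC []
  [8] addr=0x6e blk=6 s=0: L1-HIT | VC []
  [9] addr=0x47 blk=4 s=0: MISS | VC [6]
  [10] addr=0x65 blk=6 s=0: VC-HIT | VC [4]
  [11] addr=0x64 blk=6 s=0: L1-HIT | VC [4]
  [12] addr=0x6d blk=6 s=0: L1-HIT | VC [4]
  [13] addr=0x6e blk=6 s=0: L1-HIT | VC [4]
  [14] addr=0x69 blk=6 s=0: L1-HIT | VC [4]
  [15] addr=0x20 blk=2 s=0: MISS | VC [4, 6]
  [16] addr=0x4e blk=4 s=0: VC-HIT | VC [2, 6]
  [17] addr=0x26 blk=2 s=0: VC-HIT | VC [4, 6]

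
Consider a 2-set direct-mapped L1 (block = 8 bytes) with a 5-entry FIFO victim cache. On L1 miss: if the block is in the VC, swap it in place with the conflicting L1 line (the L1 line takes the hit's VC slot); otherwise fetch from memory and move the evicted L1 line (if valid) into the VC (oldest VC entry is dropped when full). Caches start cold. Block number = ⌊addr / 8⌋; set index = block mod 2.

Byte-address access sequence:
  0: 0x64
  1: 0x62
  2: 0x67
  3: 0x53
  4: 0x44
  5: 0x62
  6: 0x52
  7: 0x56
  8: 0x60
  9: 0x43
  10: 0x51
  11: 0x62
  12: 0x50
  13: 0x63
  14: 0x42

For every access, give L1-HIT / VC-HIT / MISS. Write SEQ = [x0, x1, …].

  [0] addr=0x64 blk=12 s=0: MISS | VC []
  [1] addr=0x62 blk=12 s=0: L1-HIT | VC []
  [2] addr=0x67 blk=12 s=0: L1-HIT | VC []
  [3] addr=0x53 blk=10 s=0: MISS | VC [12]
  [4] addr=0x44 blk=8 s=0: MISS | VC [12, 10]
  [5] addr=0x62 blk=12 s=0: VC-HIT | VC [8, 10]
  [6] addr=0x52 blk=10 s=0: VC-HIT | VC [8, 12]
  [7] addr=0x56 blk=10 s=0: L1-HIT | VC [8, 12]
  [8] addr=0x60 blk=12 s=0: VC-HIT | VC [8, 10]
  [9] addr=0x43 blk=8 s=0: VC-HIT | VC [12, 10]
  [10] addr=0x51 blk=10 s=0: VC-HIT | VC [12, 8]
  [11] addr=0x62 blk=12 s=0: VC-HIT | VC [10, 8]
  [12] addr=0x50 blk=10 s=0: VC-HIT | VC [12, 8]
  [13] addr=0x63 blk=12 s=0: VC-HIT | VC [10, 8]
  [14] addr=0x42 blk=8 s=0: VC-HIT | VC [10, 12]

SEQ = [MISS, L1-HIT, L1-HIT, MISS, MISS, VC-HIT, VC-HIT, L1-HIT, VC-HIT, VC-HIT, VC-HIT, VC-HIT, VC-HIT, VC-HIT, VC-HIT]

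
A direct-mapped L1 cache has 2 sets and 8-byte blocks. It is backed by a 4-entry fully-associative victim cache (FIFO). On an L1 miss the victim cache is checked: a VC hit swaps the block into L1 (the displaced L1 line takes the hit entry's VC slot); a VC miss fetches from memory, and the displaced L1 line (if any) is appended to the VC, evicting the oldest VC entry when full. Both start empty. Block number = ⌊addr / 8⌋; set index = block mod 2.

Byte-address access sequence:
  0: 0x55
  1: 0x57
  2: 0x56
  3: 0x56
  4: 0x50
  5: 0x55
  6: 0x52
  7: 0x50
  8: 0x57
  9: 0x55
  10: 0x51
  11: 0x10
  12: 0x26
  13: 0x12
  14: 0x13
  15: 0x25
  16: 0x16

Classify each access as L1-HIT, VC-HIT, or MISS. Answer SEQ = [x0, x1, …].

SEQ = [MISS, L1-HIT, L1-HIT, L1-HIT, L1-HIT, L1-HIT, L1-HIT, L1-HIT, L1-HIT, L1-HIT, L1-HIT, MISS, MISS, VC-HIT, L1-HIT, VC-HIT, VC-HIT]

#0 0x55→b10/s0 MISS; vc=[]
#1 0x57→b10/s0 L1-HIT; vc=[]
#2 0x56→b10/s0 L1-HIT; vc=[]
#3 0x56→b10/s0 L1-HIT; vc=[]
#4 0x50→b10/s0 L1-HIT; vc=[]
#5 0x55→b10/s0 L1-HIT; vc=[]
#6 0x52→b10/s0 L1-HIT; vc=[]
#7 0x50→b10/s0 L1-HIT; vc=[]
#8 0x57→b10/s0 L1-HIT; vc=[]
#9 0x55→b10/s0 L1-HIT; vc=[]
#10 0x51→b10/s0 L1-HIT; vc=[]
#11 0x10→b2/s0 MISS; vc=[10]
#12 0x26→b4/s0 MISS; vc=[10,2]
#13 0x12→b2/s0 VC-HIT; vc=[10,4]
#14 0x13→b2/s0 L1-HIT; vc=[10,4]
#15 0x25→b4/s0 VC-HIT; vc=[10,2]
#16 0x16→b2/s0 VC-HIT; vc=[10,4]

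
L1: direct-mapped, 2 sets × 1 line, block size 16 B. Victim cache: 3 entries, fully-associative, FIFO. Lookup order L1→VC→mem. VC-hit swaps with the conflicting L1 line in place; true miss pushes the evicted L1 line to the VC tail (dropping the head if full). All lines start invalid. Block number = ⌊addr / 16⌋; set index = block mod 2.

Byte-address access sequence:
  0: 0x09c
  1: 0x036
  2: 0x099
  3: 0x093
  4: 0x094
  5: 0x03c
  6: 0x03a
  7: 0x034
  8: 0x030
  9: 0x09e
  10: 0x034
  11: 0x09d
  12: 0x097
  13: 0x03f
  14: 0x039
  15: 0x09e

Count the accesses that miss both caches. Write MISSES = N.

  [0] addr=0x9c blk=9 s=1: MISS | VC []
  [1] addr=0x36 blk=3 s=1: MISS | VC [9]
  [2] addr=0x99 blk=9 s=1: VC-HIT | VC [3]
  [3] addr=0x93 blk=9 s=1: L1-HIT | VC [3]
  [4] addr=0x94 blk=9 s=1: L1-HIT | VC [3]
  [5] addr=0x3c blk=3 s=1: VC-HIT | VC [9]
  [6] addr=0x3a blk=3 s=1: L1-HIT | VC [9]
  [7] addr=0x34 blk=3 s=1: L1-HIT | VC [9]
  [8] addr=0x30 blk=3 s=1: L1-HIT | VC [9]
  [9] addr=0x9e blk=9 s=1: VC-HIT | VC [3]
  [10] addr=0x34 blk=3 s=1: VC-HIT | VC [9]
  [11] addr=0x9d blk=9 s=1: VC-HIT | VC [3]
  [12] addr=0x97 blk=9 s=1: L1-HIT | VC [3]
  [13] addr=0x3f blk=3 s=1: VC-HIT | VC [9]
  [14] addr=0x39 blk=3 s=1: L1-HIT | VC [9]
  [15] addr=0x9e blk=9 s=1: VC-HIT | VC [3]

MISSES = 2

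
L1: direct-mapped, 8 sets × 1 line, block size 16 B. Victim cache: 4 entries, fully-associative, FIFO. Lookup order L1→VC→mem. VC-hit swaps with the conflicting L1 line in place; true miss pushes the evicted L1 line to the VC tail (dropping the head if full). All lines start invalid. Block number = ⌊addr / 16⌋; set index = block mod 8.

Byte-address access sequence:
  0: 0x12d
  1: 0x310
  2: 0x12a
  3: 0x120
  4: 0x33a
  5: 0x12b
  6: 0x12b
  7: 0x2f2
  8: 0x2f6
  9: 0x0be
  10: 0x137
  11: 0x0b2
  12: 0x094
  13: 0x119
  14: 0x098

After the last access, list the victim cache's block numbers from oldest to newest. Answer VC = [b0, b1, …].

#0 0x12d→b18/s2 MISS; vc=[]
#1 0x310→b49/s1 MISS; vc=[]
#2 0x12a→b18/s2 L1-HIT; vc=[]
#3 0x120→b18/s2 L1-HIT; vc=[]
#4 0x33a→b51/s3 MISS; vc=[]
#5 0x12b→b18/s2 L1-HIT; vc=[]
#6 0x12b→b18/s2 L1-HIT; vc=[]
#7 0x2f2→b47/s7 MISS; vc=[]
#8 0x2f6→b47/s7 L1-HIT; vc=[]
#9 0xbe→b11/s3 MISS; vc=[51]
#10 0x137→b19/s3 MISS; vc=[51,11]
#11 0xb2→b11/s3 VC-HIT; vc=[51,19]
#12 0x94→b9/s1 MISS; vc=[51,19,49]
#13 0x119→b17/s1 MISS; vc=[51,19,49,9]
#14 0x98→b9/s1 VC-HIT; vc=[51,19,49,17]

VC = [51, 19, 49, 17]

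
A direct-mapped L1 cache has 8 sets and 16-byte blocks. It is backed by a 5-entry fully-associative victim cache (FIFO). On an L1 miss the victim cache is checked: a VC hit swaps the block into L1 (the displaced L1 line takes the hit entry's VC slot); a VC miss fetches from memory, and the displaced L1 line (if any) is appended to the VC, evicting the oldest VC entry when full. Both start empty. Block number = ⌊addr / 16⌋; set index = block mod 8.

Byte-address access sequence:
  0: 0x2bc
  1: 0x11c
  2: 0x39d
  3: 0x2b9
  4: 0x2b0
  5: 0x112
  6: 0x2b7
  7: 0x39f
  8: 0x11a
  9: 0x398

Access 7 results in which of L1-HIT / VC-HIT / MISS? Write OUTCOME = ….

0: 0x2bc (blk 43, set 3) → MISS  vc=[]
1: 0x11c (blk 17, set 1) → MISS  vc=[]
2: 0x39d (blk 57, set 1) → MISS  vc=[17]
3: 0x2b9 (blk 43, set 3) → L1-HIT  vc=[17]
4: 0x2b0 (blk 43, set 3) → L1-HIT  vc=[17]
5: 0x112 (blk 17, set 1) → VC-HIT  vc=[57]
6: 0x2b7 (blk 43, set 3) → L1-HIT  vc=[57]
7: 0x39f (blk 57, set 1) → VC-HIT  vc=[17]
8: 0x11a (blk 17, set 1) → VC-HIT  vc=[57]
9: 0x398 (blk 57, set 1) → VC-HIT  vc=[17]

OUTCOME = VC-HIT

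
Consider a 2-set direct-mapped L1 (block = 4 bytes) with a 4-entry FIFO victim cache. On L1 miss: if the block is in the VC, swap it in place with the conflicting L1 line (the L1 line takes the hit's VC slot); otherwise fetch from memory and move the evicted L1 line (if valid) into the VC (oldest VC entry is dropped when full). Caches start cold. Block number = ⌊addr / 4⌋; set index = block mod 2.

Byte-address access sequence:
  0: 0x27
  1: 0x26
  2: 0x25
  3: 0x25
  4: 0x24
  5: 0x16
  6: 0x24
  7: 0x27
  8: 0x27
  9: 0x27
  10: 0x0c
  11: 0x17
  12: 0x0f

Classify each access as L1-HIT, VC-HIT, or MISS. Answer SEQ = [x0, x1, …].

SEQ = [MISS, L1-HIT, L1-HIT, L1-HIT, L1-HIT, MISS, VC-HIT, L1-HIT, L1-HIT, L1-HIT, MISS, VC-HIT, VC-HIT]

0: 0x27 (blk 9, set 1) → MISS  vc=[]
1: 0x26 (blk 9, set 1) → L1-HIT  vc=[]
2: 0x25 (blk 9, set 1) → L1-HIT  vc=[]
3: 0x25 (blk 9, set 1) → L1-HIT  vc=[]
4: 0x24 (blk 9, set 1) → L1-HIT  vc=[]
5: 0x16 (blk 5, set 1) → MISS  vc=[9]
6: 0x24 (blk 9, set 1) → VC-HIT  vc=[5]
7: 0x27 (blk 9, set 1) → L1-HIT  vc=[5]
8: 0x27 (blk 9, set 1) → L1-HIT  vc=[5]
9: 0x27 (blk 9, set 1) → L1-HIT  vc=[5]
10: 0xc (blk 3, set 1) → MISS  vc=[5, 9]
11: 0x17 (blk 5, set 1) → VC-HIT  vc=[3, 9]
12: 0xf (blk 3, set 1) → VC-HIT  vc=[5, 9]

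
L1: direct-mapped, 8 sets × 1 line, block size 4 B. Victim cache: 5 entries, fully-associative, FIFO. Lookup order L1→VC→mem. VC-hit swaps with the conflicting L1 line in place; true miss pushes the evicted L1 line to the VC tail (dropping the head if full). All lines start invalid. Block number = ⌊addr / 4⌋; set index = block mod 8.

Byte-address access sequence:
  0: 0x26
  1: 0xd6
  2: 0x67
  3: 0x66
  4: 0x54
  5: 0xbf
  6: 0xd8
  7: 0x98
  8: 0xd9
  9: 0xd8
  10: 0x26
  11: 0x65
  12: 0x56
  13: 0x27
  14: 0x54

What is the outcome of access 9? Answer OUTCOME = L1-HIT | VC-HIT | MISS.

  [0] addr=0x26 blk=9 s=1: MISS | VC []
  [1] addr=0xd6 blk=53 s=5: MISS | VC []
  [2] addr=0x67 blk=25 s=1: MISS | VC [9]
  [3] addr=0x66 blk=25 s=1: L1-HIT | VC [9]
  [4] addr=0x54 blk=21 s=5: MISS | VC [9, 53]
  [5] addr=0xbf blk=47 s=7: MISS | VC [9, 53]
  [6] addr=0xd8 blk=54 s=6: MISS | VC [9, 53]
  [7] addr=0x98 blk=38 s=6: MISS | VC [9, 53, 54]
  [8] addr=0xd9 blk=54 s=6: VC-HIT | VC [9, 53, 38]
  [9] addr=0xd8 blk=54 s=6: L1-HIT | VC [9, 53, 38]
  [10] addr=0x26 blk=9 s=1: VC-HIT | VC [25, 53, 38]
  [11] addr=0x65 blk=25 s=1: VC-HIT | VC [9, 53, 38]
  [12] addr=0x56 blk=21 s=5: L1-HIT | VC [9, 53, 38]
  [13] addr=0x27 blk=9 s=1: VC-HIT | VC [25, 53, 38]
  [14] addr=0x54 blk=21 s=5: L1-HIT | VC [25, 53, 38]

OUTCOME = L1-HIT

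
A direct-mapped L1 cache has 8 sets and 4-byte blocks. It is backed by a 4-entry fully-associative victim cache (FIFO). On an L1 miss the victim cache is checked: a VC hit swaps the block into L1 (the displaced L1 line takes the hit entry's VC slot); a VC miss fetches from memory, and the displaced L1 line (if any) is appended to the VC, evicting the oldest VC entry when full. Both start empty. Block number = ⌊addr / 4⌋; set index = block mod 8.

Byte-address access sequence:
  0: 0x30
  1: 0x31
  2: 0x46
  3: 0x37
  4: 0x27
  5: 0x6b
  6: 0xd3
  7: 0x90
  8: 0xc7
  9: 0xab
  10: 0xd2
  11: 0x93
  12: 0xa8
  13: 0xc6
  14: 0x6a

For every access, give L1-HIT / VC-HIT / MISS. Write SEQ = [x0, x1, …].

#0 0x30→b12/s4 MISS; vc=[]
#1 0x31→b12/s4 L1-HIT; vc=[]
#2 0x46→b17/s1 MISS; vc=[]
#3 0x37→b13/s5 MISS; vc=[]
#4 0x27→b9/s1 MISS; vc=[17]
#5 0x6b→b26/s2 MISS; vc=[17]
#6 0xd3→b52/s4 MISS; vc=[17,12]
#7 0x90→b36/s4 MISS; vc=[17,12,52]
#8 0xc7→b49/s1 MISS; vc=[17,12,52,9]
#9 0xab→b42/s2 MISS; vc=[12,52,9,26]
#10 0xd2→b52/s4 VC-HIT; vc=[12,36,9,26]
#11 0x93→b36/s4 VC-HIT; vc=[12,52,9,26]
#12 0xa8→b42/s2 L1-HIT; vc=[12,52,9,26]
#13 0xc6→b49/s1 L1-HIT; vc=[12,52,9,26]
#14 0x6a→b26/s2 VC-HIT; vc=[12,52,9,42]

SEQ = [MISS, L1-HIT, MISS, MISS, MISS, MISS, MISS, MISS, MISS, MISS, VC-HIT, VC-HIT, L1-HIT, L1-HIT, VC-HIT]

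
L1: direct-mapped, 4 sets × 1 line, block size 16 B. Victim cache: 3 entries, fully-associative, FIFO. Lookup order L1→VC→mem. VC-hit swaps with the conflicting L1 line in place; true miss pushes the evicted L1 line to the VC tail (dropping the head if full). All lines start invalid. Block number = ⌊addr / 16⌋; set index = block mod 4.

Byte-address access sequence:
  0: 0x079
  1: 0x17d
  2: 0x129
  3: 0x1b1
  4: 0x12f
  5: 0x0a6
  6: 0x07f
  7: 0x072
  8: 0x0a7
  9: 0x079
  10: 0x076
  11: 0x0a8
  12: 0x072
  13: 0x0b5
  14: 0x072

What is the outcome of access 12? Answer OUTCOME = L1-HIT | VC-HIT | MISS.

0: 0x79 (blk 7, set 3) → MISS  vc=[]
1: 0x17d (blk 23, set 3) → MISS  vc=[7]
2: 0x129 (blk 18, set 2) → MISS  vc=[7]
3: 0x1b1 (blk 27, set 3) → MISS  vc=[7, 23]
4: 0x12f (blk 18, set 2) → L1-HIT  vc=[7, 23]
5: 0xa6 (blk 10, set 2) → MISS  vc=[7, 23, 18]
6: 0x7f (blk 7, set 3) → VC-HIT  vc=[27, 23, 18]
7: 0x72 (blk 7, set 3) → L1-HIT  vc=[27, 23, 18]
8: 0xa7 (blk 10, set 2) → L1-HIT  vc=[27, 23, 18]
9: 0x79 (blk 7, set 3) → L1-HIT  vc=[27, 23, 18]
10: 0x76 (blk 7, set 3) → L1-HIT  vc=[27, 23, 18]
11: 0xa8 (blk 10, set 2) → L1-HIT  vc=[27, 23, 18]
12: 0x72 (blk 7, set 3) → L1-HIT  vc=[27, 23, 18]
13: 0xb5 (blk 11, set 3) → MISS  vc=[23, 18, 7]
14: 0x72 (blk 7, set 3) → VC-HIT  vc=[23, 18, 11]

OUTCOME = L1-HIT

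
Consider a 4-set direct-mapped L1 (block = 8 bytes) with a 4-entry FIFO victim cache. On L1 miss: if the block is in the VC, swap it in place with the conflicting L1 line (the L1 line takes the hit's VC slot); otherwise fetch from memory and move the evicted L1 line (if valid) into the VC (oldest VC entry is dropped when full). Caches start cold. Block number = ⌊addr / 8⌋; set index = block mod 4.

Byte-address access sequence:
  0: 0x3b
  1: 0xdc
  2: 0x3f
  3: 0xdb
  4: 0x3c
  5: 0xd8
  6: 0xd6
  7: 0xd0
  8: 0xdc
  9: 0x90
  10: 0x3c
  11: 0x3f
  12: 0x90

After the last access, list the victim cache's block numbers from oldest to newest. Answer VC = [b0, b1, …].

  [0] addr=0x3b blk=7 s=3: MISS | VC []
  [1] addr=0xdc blk=27 s=3: MISS | VC [7]
  [2] addr=0x3f blk=7 s=3: VC-HIT | VC [27]
  [3] addr=0xdb blk=27 s=3: VC-HIT | VC [7]
  [4] addr=0x3c blk=7 s=3: VC-HIT | VC [27]
  [5] addr=0xd8 blk=27 s=3: VC-HIT | VC [7]
  [6] addr=0xd6 blk=26 s=2: MISS | VC [7]
  [7] addr=0xd0 blk=26 s=2: L1-HIT | VC [7]
  [8] addr=0xdc blk=27 s=3: L1-HIT | VC [7]
  [9] addr=0x90 blk=18 s=2: MISS | VC [7, 26]
  [10] addr=0x3c blk=7 s=3: VC-HIT | VC [27, 26]
  [11] addr=0x3f blk=7 s=3: L1-HIT | VC [27, 26]
  [12] addr=0x90 blk=18 s=2: L1-HIT | VC [27, 26]

VC = [27, 26]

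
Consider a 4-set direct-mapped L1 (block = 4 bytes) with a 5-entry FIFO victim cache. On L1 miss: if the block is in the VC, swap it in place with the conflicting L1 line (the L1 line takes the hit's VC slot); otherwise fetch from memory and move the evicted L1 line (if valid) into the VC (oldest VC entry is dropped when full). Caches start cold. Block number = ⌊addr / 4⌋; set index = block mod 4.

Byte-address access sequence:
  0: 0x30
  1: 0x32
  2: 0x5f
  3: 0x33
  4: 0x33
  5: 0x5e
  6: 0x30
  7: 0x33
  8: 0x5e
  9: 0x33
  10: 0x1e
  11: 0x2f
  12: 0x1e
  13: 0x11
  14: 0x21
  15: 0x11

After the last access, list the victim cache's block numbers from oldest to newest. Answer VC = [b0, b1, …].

VC = [23, 11, 12, 8]

  [0] addr=0x30 blk=12 s=0: MISS | VC []
  [1] addr=0x32 blk=12 s=0: L1-HIT | VC []
  [2] addr=0x5f blk=23 s=3: MISS | VC []
  [3] addr=0x33 blk=12 s=0: L1-HIT | VC []
  [4] addr=0x33 blk=12 s=0: L1-HIT | VC []
  [5] addr=0x5e blk=23 s=3: L1-HIT | VC []
  [6] addr=0x30 blk=12 s=0: L1-HIT | VC []
  [7] addr=0x33 blk=12 s=0: L1-HIT | VC []
  [8] addr=0x5e blk=23 s=3: L1-HIT | VC []
  [9] addr=0x33 blk=12 s=0: L1-HIT | VC []
  [10] addr=0x1e blk=7 s=3: MISS | VC [23]
  [11] addr=0x2f blk=11 s=3: MISS | VC [23, 7]
  [12] addr=0x1e blk=7 s=3: VC-HIT | VC [23, 11]
  [13] addr=0x11 blk=4 s=0: MISS | VC [23, 11, 12]
  [14] addr=0x21 blk=8 s=0: MISS | VC [23, 11, 12, 4]
  [15] addr=0x11 blk=4 s=0: VC-HIT | VC [23, 11, 12, 8]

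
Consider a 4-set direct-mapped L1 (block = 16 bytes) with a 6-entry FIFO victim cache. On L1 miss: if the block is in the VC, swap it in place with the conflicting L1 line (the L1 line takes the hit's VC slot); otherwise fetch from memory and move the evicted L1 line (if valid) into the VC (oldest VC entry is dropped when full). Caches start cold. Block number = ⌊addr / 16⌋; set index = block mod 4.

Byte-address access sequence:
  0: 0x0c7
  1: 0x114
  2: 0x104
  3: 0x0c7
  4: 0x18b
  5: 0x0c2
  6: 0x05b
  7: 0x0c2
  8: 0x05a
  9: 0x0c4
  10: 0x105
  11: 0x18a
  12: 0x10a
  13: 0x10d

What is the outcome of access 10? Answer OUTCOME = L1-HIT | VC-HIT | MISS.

#0 0xc7→b12/s0 MISS; vc=[]
#1 0x114→b17/s1 MISS; vc=[]
#2 0x104→b16/s0 MISS; vc=[12]
#3 0xc7→b12/s0 VC-HIT; vc=[16]
#4 0x18b→b24/s0 MISS; vc=[16,12]
#5 0xc2→b12/s0 VC-HIT; vc=[16,24]
#6 0x5b→b5/s1 MISS; vc=[16,24,17]
#7 0xc2→b12/s0 L1-HIT; vc=[16,24,17]
#8 0x5a→b5/s1 L1-HIT; vc=[16,24,17]
#9 0xc4→b12/s0 L1-HIT; vc=[16,24,17]
#10 0x105→b16/s0 VC-HIT; vc=[12,24,17]
#11 0x18a→b24/s0 VC-HIT; vc=[12,16,17]
#12 0x10a→b16/s0 VC-HIT; vc=[12,24,17]
#13 0x10d→b16/s0 L1-HIT; vc=[12,24,17]

OUTCOME = VC-HIT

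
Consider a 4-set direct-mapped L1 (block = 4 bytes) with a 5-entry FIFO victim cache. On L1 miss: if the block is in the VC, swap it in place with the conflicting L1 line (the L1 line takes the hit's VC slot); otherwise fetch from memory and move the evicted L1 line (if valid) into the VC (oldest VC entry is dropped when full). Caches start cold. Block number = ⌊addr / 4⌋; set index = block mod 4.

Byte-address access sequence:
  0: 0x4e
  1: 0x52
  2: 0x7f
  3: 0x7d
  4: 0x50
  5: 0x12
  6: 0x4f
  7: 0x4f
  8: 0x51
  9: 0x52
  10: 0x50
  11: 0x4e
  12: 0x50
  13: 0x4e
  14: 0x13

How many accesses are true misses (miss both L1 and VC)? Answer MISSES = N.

  [0] addr=0x4e blk=19 s=3: MISS | VC []
  [1] addr=0x52 blk=20 s=0: MISS | VC []
  [2] addr=0x7f blk=31 s=3: MISS | VC [19]
  [3] addr=0x7d blk=31 s=3: L1-HIT | VC [19]
  [4] addr=0x50 blk=20 s=0: L1-HIT | VC [19]
  [5] addr=0x12 blk=4 s=0: MISS | VC [19, 20]
  [6] addr=0x4f blk=19 s=3: VC-HIT | VC [31, 20]
  [7] addr=0x4f blk=19 s=3: L1-HIT | VC [31, 20]
  [8] addr=0x51 blk=20 s=0: VC-HIT | VC [31, 4]
  [9] addr=0x52 blk=20 s=0: L1-HIT | VC [31, 4]
  [10] addr=0x50 blk=20 s=0: L1-HIT | VC [31, 4]
  [11] addr=0x4e blk=19 s=3: L1-HIT | VC [31, 4]
  [12] addr=0x50 blk=20 s=0: L1-HIT | VC [31, 4]
  [13] addr=0x4e blk=19 s=3: L1-HIT | VC [31, 4]
  [14] addr=0x13 blk=4 s=0: VC-HIT | VC [31, 20]

MISSES = 4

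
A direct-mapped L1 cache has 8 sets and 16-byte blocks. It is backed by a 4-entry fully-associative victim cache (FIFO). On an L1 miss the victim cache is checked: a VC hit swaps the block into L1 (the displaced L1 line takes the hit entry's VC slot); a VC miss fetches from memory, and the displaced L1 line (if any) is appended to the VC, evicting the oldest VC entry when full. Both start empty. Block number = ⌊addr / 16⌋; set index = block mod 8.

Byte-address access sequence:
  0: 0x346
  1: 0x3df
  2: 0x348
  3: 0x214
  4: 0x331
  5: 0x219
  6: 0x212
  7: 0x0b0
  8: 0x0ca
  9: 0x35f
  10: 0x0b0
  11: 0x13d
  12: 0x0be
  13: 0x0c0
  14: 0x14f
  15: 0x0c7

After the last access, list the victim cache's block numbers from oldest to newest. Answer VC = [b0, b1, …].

  [0] addr=0x346 blk=52 s=4: MISS | VC []
  [1] addr=0x3df blk=61 s=5: MISS | VC []
  [2] addr=0x348 blk=52 s=4: L1-HIT | VC []
  [3] addr=0x214 blk=33 s=1: MISS | VC []
  [4] addr=0x331 blk=51 s=3: MISS | VC []
  [5] addr=0x219 blk=33 s=1: L1-HIT | VC []
  [6] addr=0x212 blk=33 s=1: L1-HIT | VC []
  [7] addr=0xb0 blk=11 s=3: MISS | VC [51]
  [8] addr=0xca blk=12 s=4: MISS | VC [51, 52]
  [9] addr=0x35f blk=53 s=5: MISS | VC [51, 52, 61]
  [10] addr=0xb0 blk=11 s=3: L1-HIT | VC [51, 52, 61]
  [11] addr=0x13d blk=19 s=3: MISS | VC [51, 52, 61, 11]
  [12] addr=0xbe blk=11 s=3: VC-HIT | VC [51, 52, 61, 19]
  [13] addr=0xc0 blk=12 s=4: L1-HIT | VC [51, 52, 61, 19]
  [14] addr=0x14f blk=20 s=4: MISS | VC [52, 61, 19, 12]
  [15] addr=0xc7 blk=12 s=4: VC-HIT | VC [52, 61, 19, 20]

VC = [52, 61, 19, 20]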